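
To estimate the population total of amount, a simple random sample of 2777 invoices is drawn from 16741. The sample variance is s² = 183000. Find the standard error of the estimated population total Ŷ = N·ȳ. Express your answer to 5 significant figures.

Var(Ŷ) = N²·Var(ȳ) = N²·(1 − n/N)·s²/n.
f = 2777/16741 = 0.16588017; Var(ȳ) = 0.83411983·183000/2777 = 54.967205.
Var(Ŷ) = 16741² · 54.967205 = 1.5405168 × 10^10.
SE(Ŷ) = √(1.5405168 × 10^10) = 124120.

124120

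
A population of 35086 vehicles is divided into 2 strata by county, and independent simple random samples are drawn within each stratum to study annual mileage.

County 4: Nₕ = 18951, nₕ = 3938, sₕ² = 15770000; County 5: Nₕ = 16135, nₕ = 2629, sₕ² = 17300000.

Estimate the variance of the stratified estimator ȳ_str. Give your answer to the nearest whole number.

2090

Var(ȳ_str) = Σₕ Wₕ²(1 − fₕ)sₕ²/nₕ with Wₕ = Nₕ/N, N = 35086.
County 4: Wₕ = 0.54012997; term = 0.54012997²·(1 − 0.20779906)·15770000/3938 = 925.52441.
County 5: Wₕ = 0.45987003; term = 0.45987003²·(1 − 0.16293771)·17300000/2629 = 1164.8862.
Sum = 2090.4106.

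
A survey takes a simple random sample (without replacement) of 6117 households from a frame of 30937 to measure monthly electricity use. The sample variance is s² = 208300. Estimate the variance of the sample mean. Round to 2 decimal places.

27.32

Under SRS without replacement, Var(ȳ) = (1 − f)·s²/n with f = n/N = 6117/30937 = 0.19772441.
Var(ȳ) = (1 − 0.19772441)·208300/6117 = 0.80227559·34.05264 = 27.319602.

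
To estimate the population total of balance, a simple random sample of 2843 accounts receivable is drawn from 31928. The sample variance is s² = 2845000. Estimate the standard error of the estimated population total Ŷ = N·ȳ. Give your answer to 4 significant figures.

964000

Var(Ŷ) = N²·Var(ȳ) = N²·(1 − n/N)·s²/n.
f = 2843/31928 = 0.08904410; Var(ȳ) = 0.91095590·2845000/2843 = 911.59674.
Var(Ŷ) = 31928² · 911.59674 = 9.2927915 × 10^11.
SE(Ŷ) = √(9.2927915 × 10^11) = 964000.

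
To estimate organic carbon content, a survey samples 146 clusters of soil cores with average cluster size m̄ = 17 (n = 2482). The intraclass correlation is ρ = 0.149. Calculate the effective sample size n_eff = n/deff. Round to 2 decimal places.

733.45

deff = 1 + (17 − 1)·0.149 = 1 + 2.384 = 3.384.
n_eff = 2482 / 3.384 = 733.45.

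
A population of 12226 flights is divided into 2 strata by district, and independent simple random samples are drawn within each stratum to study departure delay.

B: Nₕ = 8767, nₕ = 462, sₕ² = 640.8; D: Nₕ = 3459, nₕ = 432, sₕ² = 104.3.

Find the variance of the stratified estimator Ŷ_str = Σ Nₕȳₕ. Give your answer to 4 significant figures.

Var(Ŷ_str) = Σₕ Nₕ²(1 − fₕ)sₕ²/nₕ.
B: 8767²·(1 − 462/8767)·640.8/462 = 1.0098833 × 10^8.
D: 3459²·(1 − 432/3459)·104.3/432 = 2.5279213 × 10^6.
Sum = 1.0351625 × 10^8.

1.035 × 10^8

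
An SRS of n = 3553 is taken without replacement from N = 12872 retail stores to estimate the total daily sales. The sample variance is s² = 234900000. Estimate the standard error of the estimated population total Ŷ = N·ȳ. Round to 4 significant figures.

2.816 × 10^6

Var(Ŷ) = N²·Var(ȳ) = N²·(1 − n/N)·s²/n.
f = 3553/12872 = 0.27602548; Var(ȳ) = 0.72397452·234900000/3553 = 47864.231.
Var(Ŷ) = 12872² · 47864.231 = 7.9305471 × 10^12.
SE(Ŷ) = √(7.9305471 × 10^12) = 2.816 × 10^6.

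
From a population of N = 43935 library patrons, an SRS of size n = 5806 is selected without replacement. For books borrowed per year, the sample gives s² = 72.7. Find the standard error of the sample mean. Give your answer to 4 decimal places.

Under SRS without replacement, Var(ȳ) = (1 − f)·s²/n with f = n/N = 5806/43935 = 0.13214977.
Var(ȳ) = (1 − 0.13214977)·72.7/5806 = 0.86785023·0.012521529 = 0.010866812.
SE(ȳ) = √(0.010866812) = 0.1042.

0.1042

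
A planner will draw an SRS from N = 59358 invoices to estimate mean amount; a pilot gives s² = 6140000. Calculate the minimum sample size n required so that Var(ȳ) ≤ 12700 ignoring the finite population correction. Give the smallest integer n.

484

Without fpc, n₀ = s²/D = 6140000/12700 = 483.4646.
Rounding up, n = 484.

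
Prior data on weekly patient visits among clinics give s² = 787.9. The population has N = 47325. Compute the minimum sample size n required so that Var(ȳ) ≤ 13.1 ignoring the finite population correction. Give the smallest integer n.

Without fpc, n₀ = s²/D = 787.9/13.1 = 60.1450.
Rounding up, n = 61.

61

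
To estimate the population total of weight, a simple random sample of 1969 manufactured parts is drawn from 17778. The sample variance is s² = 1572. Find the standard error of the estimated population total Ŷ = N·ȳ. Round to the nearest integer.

14979

Var(Ŷ) = N²·Var(ȳ) = N²·(1 − n/N)·s²/n.
f = 1969/17778 = 0.11075487; Var(ȳ) = 0.88924513·1572/1969 = 0.70995091.
Var(Ŷ) = 17778² · 0.70995091 = 2.2438516 × 10^8.
SE(Ŷ) = √(2.2438516 × 10^8) = 14979.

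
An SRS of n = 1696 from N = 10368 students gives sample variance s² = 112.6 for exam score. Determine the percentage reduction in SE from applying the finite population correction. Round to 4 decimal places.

8.5440

f = n/N = 1696/10368 = 0.16358025.
SE_no-fpc = √(s²/n) = 0.2576655; SE_fpc = √((1−f)s²/n) = 0.23565052.
Ratio = √(1−f) = 0.91455987. Reduction = 100·(1 − 0.91455987) = 8.5440%.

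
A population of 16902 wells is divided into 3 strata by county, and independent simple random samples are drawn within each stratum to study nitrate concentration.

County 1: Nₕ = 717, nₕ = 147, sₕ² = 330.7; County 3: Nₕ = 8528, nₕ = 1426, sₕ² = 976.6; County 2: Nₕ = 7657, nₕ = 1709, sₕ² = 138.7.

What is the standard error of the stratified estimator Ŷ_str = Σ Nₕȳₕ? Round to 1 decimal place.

Var(Ŷ_str) = Σₕ Nₕ²(1 − fₕ)sₕ²/nₕ.
County 1: 717²·(1 − 147/717)·330.7/147 = 919413.49.
County 3: 8528²·(1 − 1426/8528)·976.6/1426 = 4.1478692 × 10^7.
County 2: 7657²·(1 − 1709/7657)·138.7/1709 = 3.6962727 × 10^6.
Sum = 4.6094378 × 10^7.
SE = √(4.6094378 × 10^7) = 6789.3.

6789.3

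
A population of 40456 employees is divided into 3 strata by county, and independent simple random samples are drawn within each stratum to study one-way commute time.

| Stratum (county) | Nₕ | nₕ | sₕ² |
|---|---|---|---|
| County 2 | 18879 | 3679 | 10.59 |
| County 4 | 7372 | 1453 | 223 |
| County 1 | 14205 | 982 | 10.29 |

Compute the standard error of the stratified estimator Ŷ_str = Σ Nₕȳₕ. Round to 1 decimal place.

3080.8

Var(Ŷ_str) = Σₕ Nₕ²(1 − fₕ)sₕ²/nₕ.
County 2: 18879²·(1 − 3679/18879)·10.59/3679 = 826016.55.
County 4: 7372²·(1 − 1453/7372)·223/1453 = 6.6968861 × 10^6.
County 1: 14205²·(1 − 982/14205)·10.29/982 = 1.9682267 × 10^6.
Sum = 9.4911294 × 10^6.
SE = √(9.4911294 × 10^6) = 3080.8.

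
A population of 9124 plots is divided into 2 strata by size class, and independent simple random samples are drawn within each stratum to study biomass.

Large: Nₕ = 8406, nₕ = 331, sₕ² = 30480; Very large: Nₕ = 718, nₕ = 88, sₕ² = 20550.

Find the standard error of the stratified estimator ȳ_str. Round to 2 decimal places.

8.74

Var(ȳ_str) = Σₕ Wₕ²(1 − fₕ)sₕ²/nₕ with Wₕ = Nₕ/N, N = 9124.
Large: Wₕ = 0.92130644; term = 0.92130644²·(1 − 0.03937664)·30480/331 = 75.084161.
Very large: Wₕ = 0.07869356; term = 0.07869356²·(1 − 0.12256267)·20550/88 = 1.2688889.
Sum = 76.35305.
SE = √(76.35305) = 8.74.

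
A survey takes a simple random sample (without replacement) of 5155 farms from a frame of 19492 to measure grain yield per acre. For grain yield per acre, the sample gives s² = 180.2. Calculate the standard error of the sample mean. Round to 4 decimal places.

0.1603

Under SRS without replacement, Var(ȳ) = (1 − f)·s²/n with f = n/N = 5155/19492 = 0.26446747.
Var(ȳ) = (1 − 0.26446747)·180.2/5155 = 0.73553253·0.034956353 = 0.025711535.
SE(ȳ) = √(0.025711535) = 0.1603.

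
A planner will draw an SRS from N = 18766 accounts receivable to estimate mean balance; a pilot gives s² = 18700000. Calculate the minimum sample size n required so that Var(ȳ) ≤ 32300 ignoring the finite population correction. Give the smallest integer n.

579

Without fpc, n₀ = s²/D = 18700000/32300 = 578.9474.
Rounding up, n = 579.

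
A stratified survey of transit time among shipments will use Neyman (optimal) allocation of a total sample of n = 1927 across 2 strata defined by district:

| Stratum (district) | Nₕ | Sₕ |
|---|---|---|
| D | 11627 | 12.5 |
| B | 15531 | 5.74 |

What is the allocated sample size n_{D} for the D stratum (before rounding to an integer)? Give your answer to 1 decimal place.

Neyman allocation: nₕ = n·NₕSₕ / Σⱼ NⱼSⱼ.
Σ NⱼSⱼ = 11627·12.5 + 15531·5.74 = 234485.44.
n_{D} = 1927·11627·12.5 / 234485.44 = 1194.4.

1194.4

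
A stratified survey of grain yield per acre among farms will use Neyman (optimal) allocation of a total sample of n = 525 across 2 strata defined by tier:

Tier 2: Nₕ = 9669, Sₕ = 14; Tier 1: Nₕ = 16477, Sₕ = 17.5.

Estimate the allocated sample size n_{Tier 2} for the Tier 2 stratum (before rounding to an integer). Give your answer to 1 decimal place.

167.7

Neyman allocation: nₕ = n·NₕSₕ / Σⱼ NⱼSⱼ.
Σ NⱼSⱼ = 9669·14 + 16477·17.5 = 423713.5.
n_{Tier 2} = 525·9669·14 / 423713.5 = 167.7.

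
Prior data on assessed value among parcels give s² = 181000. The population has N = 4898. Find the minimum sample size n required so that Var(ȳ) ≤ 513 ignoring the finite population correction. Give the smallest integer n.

353

Without fpc, n₀ = s²/D = 181000/513 = 352.8265.
Rounding up, n = 353.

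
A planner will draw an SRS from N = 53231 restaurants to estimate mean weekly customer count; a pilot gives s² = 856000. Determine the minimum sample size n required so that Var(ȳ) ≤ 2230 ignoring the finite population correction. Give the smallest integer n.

Without fpc, n₀ = s²/D = 856000/2230 = 383.8565.
Rounding up, n = 384.

384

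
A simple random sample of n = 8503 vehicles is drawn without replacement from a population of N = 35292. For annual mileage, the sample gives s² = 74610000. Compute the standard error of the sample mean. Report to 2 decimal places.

81.61

Under SRS without replacement, Var(ȳ) = (1 − f)·s²/n with f = n/N = 8503/35292 = 0.24093279.
Var(ȳ) = (1 − 0.24093279)·74610000/8503 = 0.75906721·8774.5502 = 6660.4733.
SE(ȳ) = √(6660.4733) = 81.61.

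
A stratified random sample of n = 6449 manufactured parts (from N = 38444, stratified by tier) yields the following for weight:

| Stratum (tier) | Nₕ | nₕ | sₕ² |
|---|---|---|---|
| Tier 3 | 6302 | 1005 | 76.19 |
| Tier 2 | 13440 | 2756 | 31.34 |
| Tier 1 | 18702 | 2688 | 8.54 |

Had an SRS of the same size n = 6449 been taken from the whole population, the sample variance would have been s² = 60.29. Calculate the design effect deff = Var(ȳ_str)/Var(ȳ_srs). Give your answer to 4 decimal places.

Var(ȳ_str) = Σ Wₕ²(1−fₕ)sₕ²/nₕ with Wₕ = Nₕ/38444:
  Tier 3: (6302/38444)²·(1−1005/6302)·76.19/1005 = 0.001712313
  Tier 2: (13440/38444)²·(1−2756/13440)·31.34/2756 = 0.0011048308
  Tier 1: (18702/38444)²·(1−2688/18702)·8.54/2688 = 6.4381241 × 10^-4
  → Var(ȳ_str) = 0.0034609562.
Var(ȳ_srs) = (1 − 6449/38444)·60.29/6449 = 0.0077804811.
deff = 0.0034609562 / 0.0077804811 = 0.4448.

0.4448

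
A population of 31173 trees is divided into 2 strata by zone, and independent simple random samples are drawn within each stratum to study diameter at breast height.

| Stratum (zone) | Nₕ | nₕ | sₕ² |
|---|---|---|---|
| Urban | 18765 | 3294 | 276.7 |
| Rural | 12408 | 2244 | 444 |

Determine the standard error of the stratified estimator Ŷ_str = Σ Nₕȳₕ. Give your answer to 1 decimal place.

7024.2

Var(Ŷ_str) = Σₕ Nₕ²(1 − fₕ)sₕ²/nₕ.
Urban: 18765²·(1 − 3294/18765)·276.7/3294 = 2.4386671 × 10^7.
Rural: 12408²·(1 − 2244/12408)·444/2244 = 2.4953218 × 10^7.
Sum = 4.9339889 × 10^7.
SE = √(4.9339889 × 10^7) = 7024.2.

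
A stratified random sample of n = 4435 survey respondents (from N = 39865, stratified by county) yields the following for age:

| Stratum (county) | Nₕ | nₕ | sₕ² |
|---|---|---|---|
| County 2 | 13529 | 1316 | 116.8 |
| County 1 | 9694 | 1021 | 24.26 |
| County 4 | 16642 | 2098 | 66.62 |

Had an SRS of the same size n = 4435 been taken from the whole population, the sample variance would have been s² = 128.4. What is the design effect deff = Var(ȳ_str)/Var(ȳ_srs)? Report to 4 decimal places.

0.5954

Var(ȳ_str) = Σ Wₕ²(1−fₕ)sₕ²/nₕ with Wₕ = Nₕ/39865:
  County 2: (13529/39865)²·(1−1316/13529)·116.8/1316 = 0.0092276576
  County 1: (9694/39865)²·(1−1021/9694)·24.26/1021 = 0.0012570538
  County 4: (16642/39865)²·(1−2098/16642)·66.62/2098 = 0.0048362082
  → Var(ȳ_str) = 0.01532092.
Var(ȳ_srs) = (1 − 4435/39865)·128.4/4435 = 0.025730652.
deff = 0.01532092 / 0.025730652 = 0.5954.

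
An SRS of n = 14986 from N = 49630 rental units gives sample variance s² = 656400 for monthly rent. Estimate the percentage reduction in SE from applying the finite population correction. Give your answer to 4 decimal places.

16.4509

f = n/N = 14986/49630 = 0.30195446.
SE_no-fpc = √(s²/n) = 6.6182234; SE_fpc = √((1−f)s²/n) = 5.5294674.
Ratio = √(1−f) = 0.83549120. Reduction = 100·(1 − 0.83549120) = 16.4509%.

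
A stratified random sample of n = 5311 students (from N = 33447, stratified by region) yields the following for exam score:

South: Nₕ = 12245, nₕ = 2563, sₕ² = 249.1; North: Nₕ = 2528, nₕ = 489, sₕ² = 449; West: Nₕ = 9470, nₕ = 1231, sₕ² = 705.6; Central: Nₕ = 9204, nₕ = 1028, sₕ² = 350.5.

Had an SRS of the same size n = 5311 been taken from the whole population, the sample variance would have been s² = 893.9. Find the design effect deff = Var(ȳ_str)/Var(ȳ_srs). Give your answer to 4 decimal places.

Var(ȳ_str) = Σ Wₕ²(1−fₕ)sₕ²/nₕ with Wₕ = Nₕ/33447:
  South: (12245/33447)²·(1−2563/12245)·249.1/2563 = 0.010299939
  North: (2528/33447)²·(1−489/2528)·449/489 = 0.0042307507
  West: (9470/33447)²·(1−1231/9470)·705.6/1231 = 0.039977042
  Central: (9204/33447)²·(1−1028/9204)·350.5/1028 = 0.022934964
  → Var(ȳ_str) = 0.077442696.
Var(ȳ_srs) = (1 − 5311/33447)·893.9/5311 = 0.14158519.
deff = 0.077442696 / 0.14158519 = 0.5470.

0.5470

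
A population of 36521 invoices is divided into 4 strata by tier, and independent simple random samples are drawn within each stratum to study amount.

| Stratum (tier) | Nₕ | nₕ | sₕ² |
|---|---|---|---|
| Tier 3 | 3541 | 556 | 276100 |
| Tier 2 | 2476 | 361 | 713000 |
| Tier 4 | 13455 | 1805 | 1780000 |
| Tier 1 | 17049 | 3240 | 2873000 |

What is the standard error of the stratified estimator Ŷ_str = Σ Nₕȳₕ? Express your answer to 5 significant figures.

615580

Var(Ŷ_str) = Σₕ Nₕ²(1 − fₕ)sₕ²/nₕ.
Tier 3: 3541²·(1 − 556/3541)·276100/556 = 5.2488224 × 10^9.
Tier 2: 2476²·(1 − 361/2476)·713000/361 = 1.0342924 × 10^10.
Tier 4: 13455²·(1 − 1805/13455)·1780000/1805 = 1.5457969 × 10^11.
Tier 1: 17049²·(1 − 3240/17049)·2873000/3240 = 2.0876215 × 10^11.
Sum = 3.7893359 × 10^11.
SE = √(3.7893359 × 10^11) = 615580.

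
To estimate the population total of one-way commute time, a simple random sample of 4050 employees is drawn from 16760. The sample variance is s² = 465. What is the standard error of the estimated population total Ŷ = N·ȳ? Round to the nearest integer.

Var(Ŷ) = N²·Var(ȳ) = N²·(1 − n/N)·s²/n.
f = 4050/16760 = 0.24164678; Var(ȳ) = 0.75835322·465/4050 = 0.087070185.
Var(Ŷ) = 16760² · 0.087070185 = 2.4457806 × 10^7.
SE(Ŷ) = √(2.4457806 × 10^7) = 4945.

4945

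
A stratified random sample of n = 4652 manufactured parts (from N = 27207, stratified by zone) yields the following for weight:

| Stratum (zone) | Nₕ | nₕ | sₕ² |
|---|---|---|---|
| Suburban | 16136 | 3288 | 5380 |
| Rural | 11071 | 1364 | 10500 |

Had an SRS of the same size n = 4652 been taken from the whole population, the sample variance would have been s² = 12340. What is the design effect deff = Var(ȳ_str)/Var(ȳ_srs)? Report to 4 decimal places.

0.7166

Var(ȳ_str) = Σ Wₕ²(1−fₕ)sₕ²/nₕ with Wₕ = Nₕ/27207:
  Suburban: (16136/27207)²·(1−3288/16136)·5380/3288 = 0.45826909
  Rural: (11071/27207)²·(1−1364/11071)·10500/1364 = 1.1175977
  → Var(ȳ_str) = 1.5758668.
Var(ȳ_srs) = (1 − 4652/27207)·12340/4652 = 2.1990628.
deff = 1.5758668 / 2.1990628 = 0.7166.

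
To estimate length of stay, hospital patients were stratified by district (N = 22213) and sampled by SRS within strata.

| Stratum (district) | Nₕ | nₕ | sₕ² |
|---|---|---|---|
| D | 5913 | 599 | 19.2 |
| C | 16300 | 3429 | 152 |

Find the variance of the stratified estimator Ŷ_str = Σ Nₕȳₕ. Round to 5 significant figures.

Var(Ŷ_str) = Σₕ Nₕ²(1 − fₕ)sₕ²/nₕ.
D: 5913²·(1 − 599/5913)·19.2/599 = 1.0071724 × 10^6.
C: 16300²·(1 − 3429/16300)·152/3429 = 9.2998512 × 10^6.
Sum = 1.0307024 × 10^7.

1.0307 × 10^7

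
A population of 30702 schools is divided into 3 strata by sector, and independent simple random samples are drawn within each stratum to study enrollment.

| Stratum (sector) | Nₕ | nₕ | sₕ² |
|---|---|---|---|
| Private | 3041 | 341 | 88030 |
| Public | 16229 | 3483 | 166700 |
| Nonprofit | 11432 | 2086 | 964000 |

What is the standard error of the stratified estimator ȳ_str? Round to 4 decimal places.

8.0705

Var(ȳ_str) = Σₕ Wₕ²(1 − fₕ)sₕ²/nₕ with Wₕ = Nₕ/N, N = 30702.
Private: Wₕ = 0.09904892; term = 0.09904892²·(1 − 0.11213417)·88030/341 = 2.2486568.
Public: Wₕ = 0.52859749; term = 0.52859749²·(1 − 0.21461581)·166700/3483 = 10.503027.
Nonprofit: Wₕ = 0.37235359; term = 0.37235359²·(1 − 0.18247026)·964000/2086 = 52.381434.
Sum = 65.133118.
SE = √(65.133118) = 8.0705.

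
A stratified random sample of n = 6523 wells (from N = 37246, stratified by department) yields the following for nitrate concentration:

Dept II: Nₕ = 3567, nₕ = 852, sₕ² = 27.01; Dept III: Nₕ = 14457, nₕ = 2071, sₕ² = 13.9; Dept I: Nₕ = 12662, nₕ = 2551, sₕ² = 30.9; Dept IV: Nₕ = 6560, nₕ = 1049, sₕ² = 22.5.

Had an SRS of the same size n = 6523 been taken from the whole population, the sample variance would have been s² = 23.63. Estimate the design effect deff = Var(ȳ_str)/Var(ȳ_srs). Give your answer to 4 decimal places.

Var(ȳ_str) = Σ Wₕ²(1−fₕ)sₕ²/nₕ with Wₕ = Nₕ/37246:
  Dept II: (3567/37246)²·(1−852/3567)·27.01/852 = 2.2130879 × 10^-4
  Dept III: (14457/37246)²·(1−2071/14457)·13.9/2071 = 8.6633265 × 10^-4
  Dept I: (12662/37246)²·(1−2551/12662)·30.9/2551 = 0.0011178542
  Dept IV: (6560/37246)²·(1−1049/6560)·22.5/1049 = 5.5896164 × 10^-4
  → Var(ȳ_str) = 0.0027644573.
Var(ȳ_srs) = (1 − 6523/37246)·23.63/6523 = 0.0029881358.
deff = 0.0027644573 / 0.0029881358 = 0.9251.

0.9251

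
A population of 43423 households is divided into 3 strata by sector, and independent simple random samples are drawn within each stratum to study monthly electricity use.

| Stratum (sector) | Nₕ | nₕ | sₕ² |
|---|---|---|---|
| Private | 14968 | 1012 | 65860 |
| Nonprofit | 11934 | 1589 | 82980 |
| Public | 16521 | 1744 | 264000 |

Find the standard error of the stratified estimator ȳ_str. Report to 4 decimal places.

Var(ȳ_str) = Σₕ Wₕ²(1 − fₕ)sₕ²/nₕ with Wₕ = Nₕ/N, N = 43423.
Private: Wₕ = 0.34470212; term = 0.34470212²·(1 − 0.06761090)·65860/1012 = 7.2098512.
Nonprofit: Wₕ = 0.27483131; term = 0.27483131²·(1 − 0.13314899)·82980/1589 = 3.419215.
Public: Wₕ = 0.38046657; term = 0.38046657²·(1 − 0.10556262)·264000/1744 = 19.599293.
Sum = 30.228359.
SE = √(30.228359) = 5.4980.

5.4980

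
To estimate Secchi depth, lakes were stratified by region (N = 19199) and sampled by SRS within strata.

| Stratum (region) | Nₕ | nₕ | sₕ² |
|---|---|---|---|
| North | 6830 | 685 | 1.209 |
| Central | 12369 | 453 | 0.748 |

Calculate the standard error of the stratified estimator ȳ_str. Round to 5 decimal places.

0.02935

Var(ȳ_str) = Σₕ Wₕ²(1 − fₕ)sₕ²/nₕ with Wₕ = Nₕ/N, N = 19199.
North: Wₕ = 0.35574770; term = 0.35574770²·(1 − 0.10029283)·1.209/685 = 2.0096531 × 10^-4.
Central: Wₕ = 0.64425230; term = 0.64425230²·(1 − 0.03662382)·0.748/453 = 6.6025434 × 10^-4.
Sum = 8.6121965 × 10^-4.
SE = √(8.6121965 × 10^-4) = 0.02935.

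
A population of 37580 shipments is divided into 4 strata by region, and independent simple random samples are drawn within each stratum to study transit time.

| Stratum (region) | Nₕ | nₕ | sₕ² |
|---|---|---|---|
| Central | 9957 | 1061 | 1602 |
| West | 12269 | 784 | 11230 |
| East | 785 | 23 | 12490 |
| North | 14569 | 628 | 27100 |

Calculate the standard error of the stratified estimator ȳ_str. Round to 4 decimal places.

Var(ȳ_str) = Σₕ Wₕ²(1 − fₕ)sₕ²/nₕ with Wₕ = Nₕ/N, N = 37580.
Central: Wₕ = 0.26495476; term = 0.26495476²·(1 − 0.10655820)·1602/1061 = 0.0947015.
West: Wₕ = 0.32647685; term = 0.32647685²·(1 − 0.06390089)·11230/784 = 1.4291911.
East: Wₕ = 0.02088877; term = 0.02088877²·(1 − 0.02929936)·12490/23 = 0.23000945.
North: Wₕ = 0.38767962; term = 0.38767962²·(1 − 0.04310522)·27100/628 = 6.2061142.
Sum = 7.9600163.
SE = √(7.9600163) = 2.8214.

2.8214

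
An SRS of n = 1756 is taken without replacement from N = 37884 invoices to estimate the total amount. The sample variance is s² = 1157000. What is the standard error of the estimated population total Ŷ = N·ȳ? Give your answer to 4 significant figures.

Var(Ŷ) = N²·Var(ȳ) = N²·(1 − n/N)·s²/n.
f = 1756/37884 = 0.04635202; Var(ȳ) = 0.95364798·1157000/1756 = 628.34323.
Var(Ŷ) = 37884² · 628.34323 = 9.0179661 × 10^11.
SE(Ŷ) = √(9.0179661 × 10^11) = 949600.

949600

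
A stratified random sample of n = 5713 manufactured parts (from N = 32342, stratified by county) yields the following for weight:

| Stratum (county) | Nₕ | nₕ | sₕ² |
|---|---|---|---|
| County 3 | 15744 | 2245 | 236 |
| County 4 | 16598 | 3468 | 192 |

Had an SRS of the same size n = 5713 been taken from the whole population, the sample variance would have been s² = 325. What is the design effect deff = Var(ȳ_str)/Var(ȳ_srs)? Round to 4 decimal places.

Var(ȳ_str) = Σ Wₕ²(1−fₕ)sₕ²/nₕ with Wₕ = Nₕ/32342:
  County 3: (15744/32342)²·(1−2245/15744)·236/2245 = 0.021358886
  County 4: (16598/32342)²·(1−3468/16598)·192/3468 = 0.011534768
  → Var(ȳ_str) = 0.032893654.
Var(ȳ_srs) = (1 − 5713/32342)·325/5713 = 0.046838947.
deff = 0.032893654 / 0.046838947 = 0.7023.

0.7023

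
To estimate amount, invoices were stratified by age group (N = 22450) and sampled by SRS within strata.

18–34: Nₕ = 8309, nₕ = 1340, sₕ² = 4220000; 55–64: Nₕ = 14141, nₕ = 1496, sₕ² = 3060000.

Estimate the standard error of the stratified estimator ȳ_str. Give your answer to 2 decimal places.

Var(ȳ_str) = Σₕ Wₕ²(1 − fₕ)sₕ²/nₕ with Wₕ = Nₕ/N, N = 22450.
18–34: Wₕ = 0.37011136; term = 0.37011136²·(1 − 0.16127091)·4220000/1340 = 361.82135.
55–64: Wₕ = 0.62988864; term = 0.62988864²·(1 − 0.10579167)·3060000/1496 = 725.69829.
Sum = 1087.5196.
SE = √(1087.5196) = 32.98.

32.98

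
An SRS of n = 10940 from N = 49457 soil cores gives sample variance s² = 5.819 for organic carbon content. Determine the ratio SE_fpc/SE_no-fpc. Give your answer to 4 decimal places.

0.8825

f = n/N = 10940/49457 = 0.22120226.
SE_no-fpc = √(s²/n) = 0.023062985; SE_fpc = √((1−f)s²/n) = 0.020352973.
Ratio = √(1−f) = 0.88249518.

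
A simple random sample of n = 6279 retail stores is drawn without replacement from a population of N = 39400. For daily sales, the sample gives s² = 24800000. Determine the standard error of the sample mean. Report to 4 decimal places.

Under SRS without replacement, Var(ȳ) = (1 − f)·s²/n with f = n/N = 6279/39400 = 0.15936548.
Var(ȳ) = (1 − 0.15936548)·24800000/6279 = 0.84063452·3949.6735 = 3320.2319.
SE(ȳ) = √(3320.2319) = 57.6215.

57.6215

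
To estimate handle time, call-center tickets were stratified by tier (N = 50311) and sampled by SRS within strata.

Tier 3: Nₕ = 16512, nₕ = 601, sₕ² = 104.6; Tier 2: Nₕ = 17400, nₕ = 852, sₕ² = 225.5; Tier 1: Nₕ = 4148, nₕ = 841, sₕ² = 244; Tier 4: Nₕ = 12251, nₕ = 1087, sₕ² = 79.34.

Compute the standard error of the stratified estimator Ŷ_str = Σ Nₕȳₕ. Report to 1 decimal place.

11657.4

Var(Ŷ_str) = Σₕ Nₕ²(1 − fₕ)sₕ²/nₕ.
Tier 3: 16512²·(1 − 601/16512)·104.6/601 = 4.5725069 × 10^7.
Tier 2: 17400²·(1 − 852/17400)·225.5/852 = 7.6208201 × 10^7.
Tier 1: 4148²·(1 − 841/4148)·244/841 = 3.9798506 × 10^6.
Tier 4: 12251²·(1 − 1087/12251)·79.34/1087 = 9.9828379 × 10^6.
Sum = 1.3589596 × 10^8.
SE = √(1.3589596 × 10^8) = 11657.4.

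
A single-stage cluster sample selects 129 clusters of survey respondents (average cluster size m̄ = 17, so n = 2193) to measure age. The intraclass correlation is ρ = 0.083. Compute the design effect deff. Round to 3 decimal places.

2.328

deff = 1 + (17 − 1)·0.083 = 1 + 1.328 = 2.328.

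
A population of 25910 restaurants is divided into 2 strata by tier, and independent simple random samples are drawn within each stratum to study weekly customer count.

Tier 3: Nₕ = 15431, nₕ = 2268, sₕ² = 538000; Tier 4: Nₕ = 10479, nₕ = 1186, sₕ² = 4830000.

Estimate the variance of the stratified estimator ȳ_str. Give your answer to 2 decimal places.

662.52

Var(ȳ_str) = Σₕ Wₕ²(1 − fₕ)sₕ²/nₕ with Wₕ = Nₕ/N, N = 25910.
Tier 3: Wₕ = 0.59556156; term = 0.59556156²·(1 − 0.14697686)·538000/2268 = 71.77172.
Tier 4: Wₕ = 0.40443844; term = 0.40443844²·(1 − 0.11317874)·4830000/1186 = 590.74954.
Sum = 662.52126.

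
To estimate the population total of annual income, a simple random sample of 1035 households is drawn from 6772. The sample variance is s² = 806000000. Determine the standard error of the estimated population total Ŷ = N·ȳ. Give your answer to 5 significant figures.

Var(Ŷ) = N²·Var(ȳ) = N²·(1 − n/N)·s²/n.
f = 1035/6772 = 0.15283520; Var(ȳ) = 0.84716480·806000000/1035 = 659724.47.
Var(Ŷ) = 6772² · 659724.47 = 3.0254954 × 10^13.
SE(Ŷ) = √(3.0254954 × 10^13) = 5.5005 × 10^6.

5.5005 × 10^6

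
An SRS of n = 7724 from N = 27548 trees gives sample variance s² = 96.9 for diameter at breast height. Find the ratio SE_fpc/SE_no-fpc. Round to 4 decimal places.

0.8483

f = n/N = 7724/27548 = 0.28038333.
SE_no-fpc = √(s²/n) = 0.11200586; SE_fpc = √((1−f)s²/n) = 0.095014823.
Ratio = √(1−f) = 0.84830223.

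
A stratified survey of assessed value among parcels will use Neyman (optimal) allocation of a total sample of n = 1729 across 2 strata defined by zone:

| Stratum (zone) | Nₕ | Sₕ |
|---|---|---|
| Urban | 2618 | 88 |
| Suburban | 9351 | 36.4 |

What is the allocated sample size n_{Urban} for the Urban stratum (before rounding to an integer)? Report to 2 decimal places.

697.90

Neyman allocation: nₕ = n·NₕSₕ / Σⱼ NⱼSⱼ.
Σ NⱼSⱼ = 2618·88 + 9351·36.4 = 570760.4.
n_{Urban} = 1729·2618·88 / 570760.4 = 697.90.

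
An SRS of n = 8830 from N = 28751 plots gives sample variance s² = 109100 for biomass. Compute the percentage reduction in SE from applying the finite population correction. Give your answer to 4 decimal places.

f = n/N = 8830/28751 = 0.30711975.
SE_no-fpc = √(s²/n) = 3.5150542; SE_fpc = √((1−f)s²/n) = 2.925911.
Ratio = √(1−f) = 0.83239429. Reduction = 100·(1 − 0.83239429) = 16.7606%.

16.7606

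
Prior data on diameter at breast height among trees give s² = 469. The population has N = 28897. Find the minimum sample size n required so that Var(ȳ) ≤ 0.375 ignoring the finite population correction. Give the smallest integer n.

1251

Without fpc, n₀ = s²/D = 469/0.375 = 1250.6667.
Rounding up, n = 1251.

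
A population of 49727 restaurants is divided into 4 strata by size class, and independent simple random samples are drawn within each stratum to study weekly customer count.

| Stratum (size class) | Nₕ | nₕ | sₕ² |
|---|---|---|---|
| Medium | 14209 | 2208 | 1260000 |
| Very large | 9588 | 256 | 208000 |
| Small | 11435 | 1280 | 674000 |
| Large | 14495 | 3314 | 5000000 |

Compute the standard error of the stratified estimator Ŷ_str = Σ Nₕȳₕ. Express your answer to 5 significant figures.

689690

Var(Ŷ_str) = Σₕ Nₕ²(1 − fₕ)sₕ²/nₕ.
Medium: 14209²·(1 − 2208/14209)·1260000/2208 = 9.7308869 × 10^10.
Very large: 9588²·(1 − 256/9588)·208000/256 = 7.2698613 × 10^10.
Small: 11435²·(1 − 1280/11435)·674000/1280 = 6.1145714 × 10^10.
Large: 14495²·(1 − 3314/14495)·5000000/3314 = 2.4452111 × 10^11.
Sum = 4.7567431 × 10^11.
SE = √(4.7567431 × 10^11) = 689690.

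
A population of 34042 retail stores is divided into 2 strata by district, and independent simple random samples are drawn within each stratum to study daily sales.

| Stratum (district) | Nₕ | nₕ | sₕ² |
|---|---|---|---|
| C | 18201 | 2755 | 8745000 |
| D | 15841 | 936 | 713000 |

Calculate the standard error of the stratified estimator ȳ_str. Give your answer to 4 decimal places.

Var(ȳ_str) = Σₕ Wₕ²(1 − fₕ)sₕ²/nₕ with Wₕ = Nₕ/N, N = 34042.
C: Wₕ = 0.53466306; term = 0.53466306²·(1 − 0.15136531)·8745000/2755 = 770.05076.
D: Wₕ = 0.46533694; term = 0.46533694²·(1 − 0.05908718)·713000/936 = 155.20229.
Sum = 925.25305.
SE = √(925.25305) = 30.4180.

30.4180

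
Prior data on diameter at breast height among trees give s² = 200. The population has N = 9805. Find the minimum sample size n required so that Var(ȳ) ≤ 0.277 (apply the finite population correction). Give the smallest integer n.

673

Without fpc, n₀ = s²/D = 200/0.277 = 722.0217.
With fpc, (1 − n/N)·s²/n ≤ D requires n ≥ n₀/(1 + n₀/N) = 722.0217/(1 + 722.0217/9805) = 672.5001.
Rounding up, n = 673.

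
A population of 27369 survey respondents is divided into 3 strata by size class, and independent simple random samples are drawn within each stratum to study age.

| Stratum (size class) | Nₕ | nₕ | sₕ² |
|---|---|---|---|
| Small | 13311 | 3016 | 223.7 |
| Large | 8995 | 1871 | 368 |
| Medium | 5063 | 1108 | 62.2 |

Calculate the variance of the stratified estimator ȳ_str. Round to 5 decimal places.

Var(ȳ_str) = Σₕ Wₕ²(1 − fₕ)sₕ²/nₕ with Wₕ = Nₕ/N, N = 27369.
Small: Wₕ = 0.48635317; term = 0.48635317²·(1 − 0.22657952)·223.7/3016 = 0.013569187.
Large: Wₕ = 0.32865651; term = 0.32865651²·(1 − 0.20800445)·368/1871 = 0.016826014.
Medium: Wₕ = 0.18499032; term = 0.18499032²·(1 − 0.21884258)·62.2/1108 = 0.0015006768.
Sum = 0.031895878.

0.03190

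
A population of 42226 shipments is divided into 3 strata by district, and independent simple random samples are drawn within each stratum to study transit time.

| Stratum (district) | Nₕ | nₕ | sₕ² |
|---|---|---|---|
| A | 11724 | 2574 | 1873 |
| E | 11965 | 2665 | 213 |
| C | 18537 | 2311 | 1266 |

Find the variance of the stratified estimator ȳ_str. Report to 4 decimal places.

0.1412

Var(ȳ_str) = Σₕ Wₕ²(1 − fₕ)sₕ²/nₕ with Wₕ = Nₕ/N, N = 42226.
A: Wₕ = 0.27764884; term = 0.27764884²·(1 − 0.21954964)·1873/2574 = 0.043779042.
E: Wₕ = 0.28335623; term = 0.28335623²·(1 − 0.22273297)·213/2665 = 0.0049879048.
C: Wₕ = 0.43899493; term = 0.43899493²·(1 − 0.12466958)·1266/2311 = 0.092411239.
Sum = 0.14117819.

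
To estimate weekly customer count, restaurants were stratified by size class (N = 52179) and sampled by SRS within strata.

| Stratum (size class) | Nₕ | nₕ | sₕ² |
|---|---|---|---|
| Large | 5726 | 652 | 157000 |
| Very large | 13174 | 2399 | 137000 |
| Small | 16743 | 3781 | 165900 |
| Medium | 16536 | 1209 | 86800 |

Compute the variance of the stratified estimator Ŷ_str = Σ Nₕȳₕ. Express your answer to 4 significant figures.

4.282 × 10^10

Var(Ŷ_str) = Σₕ Nₕ²(1 − fₕ)sₕ²/nₕ.
Large: 5726²·(1 − 652/5726)·157000/652 = 6.9960654 × 10^9.
Very large: 13174²·(1 − 2399/13174)·137000/2399 = 8.1063482 × 10^9.
Small: 16743²·(1 − 3781/16743)·165900/3781 = 9.5223689 × 10^9.
Medium: 16536²·(1 − 1209/16536)·86800/1209 = 1.8196214 × 10^10.
Sum = 4.2820997 × 10^10.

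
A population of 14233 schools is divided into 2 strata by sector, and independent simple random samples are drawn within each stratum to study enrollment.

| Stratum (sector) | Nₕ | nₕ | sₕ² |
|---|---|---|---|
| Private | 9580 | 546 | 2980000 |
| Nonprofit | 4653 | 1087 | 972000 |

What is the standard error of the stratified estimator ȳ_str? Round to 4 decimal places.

49.0404

Var(ȳ_str) = Σₕ Wₕ²(1 − fₕ)sₕ²/nₕ with Wₕ = Nₕ/N, N = 14233.
Private: Wₕ = 0.67308368; term = 0.67308368²·(1 − 0.05699374)·2980000/546 = 2331.7196.
Nonprofit: Wₕ = 0.32691632; term = 0.32691632²·(1 − 0.23361272)·972000/1087 = 73.241666.
Sum = 2404.9613.
SE = √(2404.9613) = 49.0404.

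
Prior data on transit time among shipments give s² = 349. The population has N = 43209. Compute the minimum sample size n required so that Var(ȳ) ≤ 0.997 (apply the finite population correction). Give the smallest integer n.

Without fpc, n₀ = s²/D = 349/0.997 = 350.0502.
With fpc, (1 − n/N)·s²/n ≤ D requires n ≥ n₀/(1 + n₀/N) = 350.0502/(1 + 350.0502/43209) = 347.2371.
Rounding up, n = 348.

348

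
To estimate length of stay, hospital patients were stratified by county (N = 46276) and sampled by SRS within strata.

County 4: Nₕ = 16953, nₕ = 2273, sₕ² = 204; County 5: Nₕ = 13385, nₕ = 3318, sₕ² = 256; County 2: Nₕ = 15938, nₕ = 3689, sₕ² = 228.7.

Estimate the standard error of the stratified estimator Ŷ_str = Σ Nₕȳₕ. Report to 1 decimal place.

6695.9

Var(Ŷ_str) = Σₕ Nₕ²(1 − fₕ)sₕ²/nₕ.
County 4: 16953²·(1 − 2273/16953)·204/2273 = 2.2335894 × 10^7.
County 5: 13385²·(1 − 3318/13385)·256/3318 = 1.0396377 × 10^7.
County 2: 15938²·(1 − 3689/15938)·228.7/3689 = 1.210297 × 10^7.
Sum = 4.4835241 × 10^7.
SE = √(4.4835241 × 10^7) = 6695.9.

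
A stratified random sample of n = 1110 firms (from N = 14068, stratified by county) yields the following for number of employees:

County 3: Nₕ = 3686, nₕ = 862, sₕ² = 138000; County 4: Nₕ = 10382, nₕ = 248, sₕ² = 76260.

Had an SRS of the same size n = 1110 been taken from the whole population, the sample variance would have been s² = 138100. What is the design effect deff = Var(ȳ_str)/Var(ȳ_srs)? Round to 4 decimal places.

1.5000

Var(ȳ_str) = Σ Wₕ²(1−fₕ)sₕ²/nₕ with Wₕ = Nₕ/14068:
  County 3: (3686/14068)²·(1−862/3686)·138000/862 = 8.4202915
  County 4: (10382/14068)²·(1−248/10382)·76260/248 = 163.4716
  → Var(ȳ_str) = 171.89189.
Var(ȳ_srs) = (1 − 1110/14068)·138100/1110 = 114.59781.
deff = 171.89189 / 114.59781 = 1.5000.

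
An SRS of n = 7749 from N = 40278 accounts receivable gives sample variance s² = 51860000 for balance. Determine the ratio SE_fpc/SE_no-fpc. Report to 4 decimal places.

0.8987

f = n/N = 7749/40278 = 0.19238790.
SE_no-fpc = √(s²/n) = 81.807557; SE_fpc = √((1−f)s²/n) = 73.518195.
Ratio = √(1−f) = 0.89867241.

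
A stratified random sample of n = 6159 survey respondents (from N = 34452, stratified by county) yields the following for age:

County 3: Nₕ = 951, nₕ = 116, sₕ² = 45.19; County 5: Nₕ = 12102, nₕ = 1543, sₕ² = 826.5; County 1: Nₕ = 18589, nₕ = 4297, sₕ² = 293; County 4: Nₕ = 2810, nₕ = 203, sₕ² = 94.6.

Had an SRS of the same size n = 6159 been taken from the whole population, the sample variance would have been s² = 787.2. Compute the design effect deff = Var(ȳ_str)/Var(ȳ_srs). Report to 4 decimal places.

0.7247

Var(ȳ_str) = Σ Wₕ²(1−fₕ)sₕ²/nₕ with Wₕ = Nₕ/34452:
  County 3: (951/34452)²·(1−116/951)·45.19/116 = 2.6062884 × 10^-4
  County 5: (12102/34452)²·(1−1543/12102)·826.5/1543 = 0.057667084
  County 1: (18589/34452)²·(1−4297/18589)·293/4297 = 0.015262386
  County 4: (2810/34452)²·(1−203/2810)·94.6/203 = 0.0028761635
  → Var(ȳ_str) = 0.076066262.
Var(ȳ_srs) = (1 − 6159/34452)·787.2/6159 = 0.10496378.
deff = 0.076066262 / 0.10496378 = 0.7247.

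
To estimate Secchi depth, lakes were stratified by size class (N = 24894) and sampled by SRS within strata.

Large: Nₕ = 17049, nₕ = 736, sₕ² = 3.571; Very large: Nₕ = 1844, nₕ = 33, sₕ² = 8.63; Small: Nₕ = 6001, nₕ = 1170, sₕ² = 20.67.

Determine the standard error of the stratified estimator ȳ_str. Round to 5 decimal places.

0.06643

Var(ȳ_str) = Σₕ Wₕ²(1 − fₕ)sₕ²/nₕ with Wₕ = Nₕ/N, N = 24894.
Large: Wₕ = 0.68486382; term = 0.68486382²·(1 − 0.04316969)·3.571/736 = 0.0021774862.
Very large: Wₕ = 0.07407407; term = 0.07407407²·(1 − 0.01789588)·8.63/33 = 0.0014092461.
Small: Wₕ = 0.24106210; term = 0.24106210²·(1 − 0.19496751)·20.67/1170 = 8.2646774 × 10^-4.
Sum = 0.0044132.
SE = √(0.0044132) = 0.06643.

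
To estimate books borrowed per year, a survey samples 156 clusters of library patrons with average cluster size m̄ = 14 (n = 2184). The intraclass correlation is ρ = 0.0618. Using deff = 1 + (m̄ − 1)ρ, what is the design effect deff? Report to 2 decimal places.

1.80

deff = 1 + (14 − 1)·0.0618 = 1 + 0.8034 = 1.8034.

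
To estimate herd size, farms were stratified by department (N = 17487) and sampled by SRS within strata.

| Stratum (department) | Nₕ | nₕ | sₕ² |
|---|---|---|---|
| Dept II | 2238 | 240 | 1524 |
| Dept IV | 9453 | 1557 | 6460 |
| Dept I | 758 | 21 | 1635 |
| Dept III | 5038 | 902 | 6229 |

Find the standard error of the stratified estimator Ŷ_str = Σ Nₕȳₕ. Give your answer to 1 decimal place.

Var(Ŷ_str) = Σₕ Nₕ²(1 − fₕ)sₕ²/nₕ.
Dept II: 2238²·(1 − 240/2238)·1524/240 = 2.8394177 × 10^7.
Dept IV: 9453²·(1 − 1557/9453)·6460/1557 = 3.0968538 × 10^8.
Dept I: 758²·(1 − 21/758)·1635/21 = 4.3494581 × 10^7.
Dept III: 5038²·(1 − 902/5038)·6229/902 = 1.4389658 × 10^8.
Sum = 5.2547072 × 10^8.
SE = √(5.2547072 × 10^8) = 22923.1.

22923.1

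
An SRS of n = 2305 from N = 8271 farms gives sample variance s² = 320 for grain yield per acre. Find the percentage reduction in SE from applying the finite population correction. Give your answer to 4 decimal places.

15.0697

f = n/N = 2305/8271 = 0.27868456.
SE_no-fpc = √(s²/n) = 0.37259715; SE_fpc = √((1−f)s²/n) = 0.31644784.
Ratio = √(1−f) = 0.84930291. Reduction = 100·(1 − 0.84930291) = 15.0697%.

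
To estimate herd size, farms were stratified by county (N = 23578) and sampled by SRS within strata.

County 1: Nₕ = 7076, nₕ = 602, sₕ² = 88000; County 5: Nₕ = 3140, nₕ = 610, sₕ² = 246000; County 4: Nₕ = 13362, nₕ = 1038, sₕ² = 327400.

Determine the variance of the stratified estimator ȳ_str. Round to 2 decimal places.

Var(ȳ_str) = Σₕ Wₕ²(1 − fₕ)sₕ²/nₕ with Wₕ = Nₕ/N, N = 23578.
County 1: Wₕ = 0.30011027; term = 0.30011027²·(1 − 0.08507631)·88000/602 = 12.04572.
County 5: Wₕ = 0.13317499; term = 0.13317499²·(1 − 0.19426752)·246000/610 = 5.7629057.
County 4: Wₕ = 0.56671473; term = 0.56671473²·(1 − 0.07768298)·327400/1038 = 93.430904.
Sum = 111.23953.

111.24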